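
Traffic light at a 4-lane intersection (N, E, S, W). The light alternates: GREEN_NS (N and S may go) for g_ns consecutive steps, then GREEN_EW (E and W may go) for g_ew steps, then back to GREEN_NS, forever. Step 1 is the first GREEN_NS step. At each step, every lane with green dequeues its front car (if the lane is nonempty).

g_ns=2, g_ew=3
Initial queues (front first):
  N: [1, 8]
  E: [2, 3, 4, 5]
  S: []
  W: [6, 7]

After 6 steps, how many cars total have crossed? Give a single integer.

Answer: 7

Derivation:
Step 1 [NS]: N:car1-GO,E:wait,S:empty,W:wait | queues: N=1 E=4 S=0 W=2
Step 2 [NS]: N:car8-GO,E:wait,S:empty,W:wait | queues: N=0 E=4 S=0 W=2
Step 3 [EW]: N:wait,E:car2-GO,S:wait,W:car6-GO | queues: N=0 E=3 S=0 W=1
Step 4 [EW]: N:wait,E:car3-GO,S:wait,W:car7-GO | queues: N=0 E=2 S=0 W=0
Step 5 [EW]: N:wait,E:car4-GO,S:wait,W:empty | queues: N=0 E=1 S=0 W=0
Step 6 [NS]: N:empty,E:wait,S:empty,W:wait | queues: N=0 E=1 S=0 W=0
Cars crossed by step 6: 7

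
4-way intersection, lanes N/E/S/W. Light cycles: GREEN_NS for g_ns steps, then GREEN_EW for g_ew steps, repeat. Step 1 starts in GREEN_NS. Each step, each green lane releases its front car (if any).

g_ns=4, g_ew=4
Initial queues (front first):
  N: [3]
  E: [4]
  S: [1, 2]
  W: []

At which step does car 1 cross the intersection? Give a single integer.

Step 1 [NS]: N:car3-GO,E:wait,S:car1-GO,W:wait | queues: N=0 E=1 S=1 W=0
Step 2 [NS]: N:empty,E:wait,S:car2-GO,W:wait | queues: N=0 E=1 S=0 W=0
Step 3 [NS]: N:empty,E:wait,S:empty,W:wait | queues: N=0 E=1 S=0 W=0
Step 4 [NS]: N:empty,E:wait,S:empty,W:wait | queues: N=0 E=1 S=0 W=0
Step 5 [EW]: N:wait,E:car4-GO,S:wait,W:empty | queues: N=0 E=0 S=0 W=0
Car 1 crosses at step 1

1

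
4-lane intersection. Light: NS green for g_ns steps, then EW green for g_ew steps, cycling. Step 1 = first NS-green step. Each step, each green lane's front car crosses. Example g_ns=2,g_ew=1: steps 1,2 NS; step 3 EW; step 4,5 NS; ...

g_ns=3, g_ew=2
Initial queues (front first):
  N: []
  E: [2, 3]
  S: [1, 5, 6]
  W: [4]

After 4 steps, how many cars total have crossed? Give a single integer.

Step 1 [NS]: N:empty,E:wait,S:car1-GO,W:wait | queues: N=0 E=2 S=2 W=1
Step 2 [NS]: N:empty,E:wait,S:car5-GO,W:wait | queues: N=0 E=2 S=1 W=1
Step 3 [NS]: N:empty,E:wait,S:car6-GO,W:wait | queues: N=0 E=2 S=0 W=1
Step 4 [EW]: N:wait,E:car2-GO,S:wait,W:car4-GO | queues: N=0 E=1 S=0 W=0
Cars crossed by step 4: 5

Answer: 5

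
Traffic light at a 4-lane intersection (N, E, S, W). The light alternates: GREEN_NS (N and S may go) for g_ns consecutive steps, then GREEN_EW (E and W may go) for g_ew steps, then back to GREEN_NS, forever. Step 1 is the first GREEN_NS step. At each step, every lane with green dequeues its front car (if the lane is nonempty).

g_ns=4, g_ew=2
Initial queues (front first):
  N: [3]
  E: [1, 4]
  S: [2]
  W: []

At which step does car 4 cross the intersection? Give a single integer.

Step 1 [NS]: N:car3-GO,E:wait,S:car2-GO,W:wait | queues: N=0 E=2 S=0 W=0
Step 2 [NS]: N:empty,E:wait,S:empty,W:wait | queues: N=0 E=2 S=0 W=0
Step 3 [NS]: N:empty,E:wait,S:empty,W:wait | queues: N=0 E=2 S=0 W=0
Step 4 [NS]: N:empty,E:wait,S:empty,W:wait | queues: N=0 E=2 S=0 W=0
Step 5 [EW]: N:wait,E:car1-GO,S:wait,W:empty | queues: N=0 E=1 S=0 W=0
Step 6 [EW]: N:wait,E:car4-GO,S:wait,W:empty | queues: N=0 E=0 S=0 W=0
Car 4 crosses at step 6

6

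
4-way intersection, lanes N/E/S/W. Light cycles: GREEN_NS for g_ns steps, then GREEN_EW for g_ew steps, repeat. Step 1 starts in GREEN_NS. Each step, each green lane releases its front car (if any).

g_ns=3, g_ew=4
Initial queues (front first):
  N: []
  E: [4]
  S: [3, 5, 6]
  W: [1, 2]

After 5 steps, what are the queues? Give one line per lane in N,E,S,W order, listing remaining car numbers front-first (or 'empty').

Step 1 [NS]: N:empty,E:wait,S:car3-GO,W:wait | queues: N=0 E=1 S=2 W=2
Step 2 [NS]: N:empty,E:wait,S:car5-GO,W:wait | queues: N=0 E=1 S=1 W=2
Step 3 [NS]: N:empty,E:wait,S:car6-GO,W:wait | queues: N=0 E=1 S=0 W=2
Step 4 [EW]: N:wait,E:car4-GO,S:wait,W:car1-GO | queues: N=0 E=0 S=0 W=1
Step 5 [EW]: N:wait,E:empty,S:wait,W:car2-GO | queues: N=0 E=0 S=0 W=0

N: empty
E: empty
S: empty
W: empty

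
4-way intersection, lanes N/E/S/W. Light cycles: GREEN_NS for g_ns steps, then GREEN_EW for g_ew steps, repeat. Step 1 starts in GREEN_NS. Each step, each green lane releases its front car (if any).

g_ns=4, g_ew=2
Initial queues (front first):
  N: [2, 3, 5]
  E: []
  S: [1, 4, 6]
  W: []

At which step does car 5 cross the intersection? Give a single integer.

Step 1 [NS]: N:car2-GO,E:wait,S:car1-GO,W:wait | queues: N=2 E=0 S=2 W=0
Step 2 [NS]: N:car3-GO,E:wait,S:car4-GO,W:wait | queues: N=1 E=0 S=1 W=0
Step 3 [NS]: N:car5-GO,E:wait,S:car6-GO,W:wait | queues: N=0 E=0 S=0 W=0
Car 5 crosses at step 3

3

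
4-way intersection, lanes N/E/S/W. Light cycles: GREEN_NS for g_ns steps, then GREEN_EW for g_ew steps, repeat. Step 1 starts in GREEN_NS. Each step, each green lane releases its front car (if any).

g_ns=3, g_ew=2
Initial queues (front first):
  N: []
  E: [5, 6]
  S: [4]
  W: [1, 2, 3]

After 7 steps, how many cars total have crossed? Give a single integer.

Step 1 [NS]: N:empty,E:wait,S:car4-GO,W:wait | queues: N=0 E=2 S=0 W=3
Step 2 [NS]: N:empty,E:wait,S:empty,W:wait | queues: N=0 E=2 S=0 W=3
Step 3 [NS]: N:empty,E:wait,S:empty,W:wait | queues: N=0 E=2 S=0 W=3
Step 4 [EW]: N:wait,E:car5-GO,S:wait,W:car1-GO | queues: N=0 E=1 S=0 W=2
Step 5 [EW]: N:wait,E:car6-GO,S:wait,W:car2-GO | queues: N=0 E=0 S=0 W=1
Step 6 [NS]: N:empty,E:wait,S:empty,W:wait | queues: N=0 E=0 S=0 W=1
Step 7 [NS]: N:empty,E:wait,S:empty,W:wait | queues: N=0 E=0 S=0 W=1
Cars crossed by step 7: 5

Answer: 5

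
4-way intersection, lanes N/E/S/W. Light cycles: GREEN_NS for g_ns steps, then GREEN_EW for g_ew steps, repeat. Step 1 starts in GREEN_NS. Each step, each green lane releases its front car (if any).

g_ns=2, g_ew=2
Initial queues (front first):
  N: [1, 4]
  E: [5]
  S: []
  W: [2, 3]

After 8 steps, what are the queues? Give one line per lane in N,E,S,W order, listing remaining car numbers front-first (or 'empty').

Step 1 [NS]: N:car1-GO,E:wait,S:empty,W:wait | queues: N=1 E=1 S=0 W=2
Step 2 [NS]: N:car4-GO,E:wait,S:empty,W:wait | queues: N=0 E=1 S=0 W=2
Step 3 [EW]: N:wait,E:car5-GO,S:wait,W:car2-GO | queues: N=0 E=0 S=0 W=1
Step 4 [EW]: N:wait,E:empty,S:wait,W:car3-GO | queues: N=0 E=0 S=0 W=0

N: empty
E: empty
S: empty
W: empty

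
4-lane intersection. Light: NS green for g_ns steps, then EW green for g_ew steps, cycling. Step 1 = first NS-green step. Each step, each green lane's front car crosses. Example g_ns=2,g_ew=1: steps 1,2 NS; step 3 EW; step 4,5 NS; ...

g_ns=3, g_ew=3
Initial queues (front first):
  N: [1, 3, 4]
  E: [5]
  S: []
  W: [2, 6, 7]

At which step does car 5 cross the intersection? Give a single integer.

Step 1 [NS]: N:car1-GO,E:wait,S:empty,W:wait | queues: N=2 E=1 S=0 W=3
Step 2 [NS]: N:car3-GO,E:wait,S:empty,W:wait | queues: N=1 E=1 S=0 W=3
Step 3 [NS]: N:car4-GO,E:wait,S:empty,W:wait | queues: N=0 E=1 S=0 W=3
Step 4 [EW]: N:wait,E:car5-GO,S:wait,W:car2-GO | queues: N=0 E=0 S=0 W=2
Step 5 [EW]: N:wait,E:empty,S:wait,W:car6-GO | queues: N=0 E=0 S=0 W=1
Step 6 [EW]: N:wait,E:empty,S:wait,W:car7-GO | queues: N=0 E=0 S=0 W=0
Car 5 crosses at step 4

4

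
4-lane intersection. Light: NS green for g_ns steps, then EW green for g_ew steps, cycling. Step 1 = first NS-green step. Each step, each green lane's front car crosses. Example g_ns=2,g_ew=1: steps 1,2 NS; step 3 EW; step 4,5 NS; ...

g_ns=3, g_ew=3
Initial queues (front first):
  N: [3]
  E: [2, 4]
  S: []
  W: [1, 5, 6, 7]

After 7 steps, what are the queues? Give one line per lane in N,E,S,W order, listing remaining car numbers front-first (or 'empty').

Step 1 [NS]: N:car3-GO,E:wait,S:empty,W:wait | queues: N=0 E=2 S=0 W=4
Step 2 [NS]: N:empty,E:wait,S:empty,W:wait | queues: N=0 E=2 S=0 W=4
Step 3 [NS]: N:empty,E:wait,S:empty,W:wait | queues: N=0 E=2 S=0 W=4
Step 4 [EW]: N:wait,E:car2-GO,S:wait,W:car1-GO | queues: N=0 E=1 S=0 W=3
Step 5 [EW]: N:wait,E:car4-GO,S:wait,W:car5-GO | queues: N=0 E=0 S=0 W=2
Step 6 [EW]: N:wait,E:empty,S:wait,W:car6-GO | queues: N=0 E=0 S=0 W=1
Step 7 [NS]: N:empty,E:wait,S:empty,W:wait | queues: N=0 E=0 S=0 W=1

N: empty
E: empty
S: empty
W: 7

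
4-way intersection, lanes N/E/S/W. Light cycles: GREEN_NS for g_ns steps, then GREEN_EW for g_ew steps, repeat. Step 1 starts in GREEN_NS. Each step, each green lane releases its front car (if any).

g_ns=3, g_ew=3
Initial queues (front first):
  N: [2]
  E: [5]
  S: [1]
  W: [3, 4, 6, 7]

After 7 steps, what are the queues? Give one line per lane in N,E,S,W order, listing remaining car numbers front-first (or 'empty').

Step 1 [NS]: N:car2-GO,E:wait,S:car1-GO,W:wait | queues: N=0 E=1 S=0 W=4
Step 2 [NS]: N:empty,E:wait,S:empty,W:wait | queues: N=0 E=1 S=0 W=4
Step 3 [NS]: N:empty,E:wait,S:empty,W:wait | queues: N=0 E=1 S=0 W=4
Step 4 [EW]: N:wait,E:car5-GO,S:wait,W:car3-GO | queues: N=0 E=0 S=0 W=3
Step 5 [EW]: N:wait,E:empty,S:wait,W:car4-GO | queues: N=0 E=0 S=0 W=2
Step 6 [EW]: N:wait,E:empty,S:wait,W:car6-GO | queues: N=0 E=0 S=0 W=1
Step 7 [NS]: N:empty,E:wait,S:empty,W:wait | queues: N=0 E=0 S=0 W=1

N: empty
E: empty
S: empty
W: 7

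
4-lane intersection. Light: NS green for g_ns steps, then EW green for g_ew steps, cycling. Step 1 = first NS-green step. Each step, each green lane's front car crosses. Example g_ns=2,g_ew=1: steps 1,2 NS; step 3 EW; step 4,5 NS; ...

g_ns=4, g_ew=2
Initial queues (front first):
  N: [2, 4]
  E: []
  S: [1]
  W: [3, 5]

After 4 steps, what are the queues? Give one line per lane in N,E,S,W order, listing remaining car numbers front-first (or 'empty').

Step 1 [NS]: N:car2-GO,E:wait,S:car1-GO,W:wait | queues: N=1 E=0 S=0 W=2
Step 2 [NS]: N:car4-GO,E:wait,S:empty,W:wait | queues: N=0 E=0 S=0 W=2
Step 3 [NS]: N:empty,E:wait,S:empty,W:wait | queues: N=0 E=0 S=0 W=2
Step 4 [NS]: N:empty,E:wait,S:empty,W:wait | queues: N=0 E=0 S=0 W=2

N: empty
E: empty
S: empty
W: 3 5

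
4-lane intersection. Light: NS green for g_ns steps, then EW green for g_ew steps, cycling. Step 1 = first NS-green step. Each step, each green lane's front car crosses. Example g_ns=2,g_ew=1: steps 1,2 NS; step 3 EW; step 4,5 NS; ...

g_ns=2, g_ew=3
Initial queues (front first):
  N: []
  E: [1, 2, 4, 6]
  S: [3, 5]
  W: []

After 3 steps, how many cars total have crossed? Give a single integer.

Answer: 3

Derivation:
Step 1 [NS]: N:empty,E:wait,S:car3-GO,W:wait | queues: N=0 E=4 S=1 W=0
Step 2 [NS]: N:empty,E:wait,S:car5-GO,W:wait | queues: N=0 E=4 S=0 W=0
Step 3 [EW]: N:wait,E:car1-GO,S:wait,W:empty | queues: N=0 E=3 S=0 W=0
Cars crossed by step 3: 3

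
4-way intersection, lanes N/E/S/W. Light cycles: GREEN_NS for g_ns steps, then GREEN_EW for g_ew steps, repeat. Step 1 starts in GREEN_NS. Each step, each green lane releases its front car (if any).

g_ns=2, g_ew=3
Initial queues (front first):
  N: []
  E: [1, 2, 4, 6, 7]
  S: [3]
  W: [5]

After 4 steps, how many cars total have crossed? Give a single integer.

Answer: 4

Derivation:
Step 1 [NS]: N:empty,E:wait,S:car3-GO,W:wait | queues: N=0 E=5 S=0 W=1
Step 2 [NS]: N:empty,E:wait,S:empty,W:wait | queues: N=0 E=5 S=0 W=1
Step 3 [EW]: N:wait,E:car1-GO,S:wait,W:car5-GO | queues: N=0 E=4 S=0 W=0
Step 4 [EW]: N:wait,E:car2-GO,S:wait,W:empty | queues: N=0 E=3 S=0 W=0
Cars crossed by step 4: 4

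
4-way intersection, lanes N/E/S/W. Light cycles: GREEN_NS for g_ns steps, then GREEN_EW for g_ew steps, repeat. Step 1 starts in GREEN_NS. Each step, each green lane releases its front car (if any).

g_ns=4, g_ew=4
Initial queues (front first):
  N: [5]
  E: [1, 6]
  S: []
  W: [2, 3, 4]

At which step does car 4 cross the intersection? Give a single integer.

Step 1 [NS]: N:car5-GO,E:wait,S:empty,W:wait | queues: N=0 E=2 S=0 W=3
Step 2 [NS]: N:empty,E:wait,S:empty,W:wait | queues: N=0 E=2 S=0 W=3
Step 3 [NS]: N:empty,E:wait,S:empty,W:wait | queues: N=0 E=2 S=0 W=3
Step 4 [NS]: N:empty,E:wait,S:empty,W:wait | queues: N=0 E=2 S=0 W=3
Step 5 [EW]: N:wait,E:car1-GO,S:wait,W:car2-GO | queues: N=0 E=1 S=0 W=2
Step 6 [EW]: N:wait,E:car6-GO,S:wait,W:car3-GO | queues: N=0 E=0 S=0 W=1
Step 7 [EW]: N:wait,E:empty,S:wait,W:car4-GO | queues: N=0 E=0 S=0 W=0
Car 4 crosses at step 7

7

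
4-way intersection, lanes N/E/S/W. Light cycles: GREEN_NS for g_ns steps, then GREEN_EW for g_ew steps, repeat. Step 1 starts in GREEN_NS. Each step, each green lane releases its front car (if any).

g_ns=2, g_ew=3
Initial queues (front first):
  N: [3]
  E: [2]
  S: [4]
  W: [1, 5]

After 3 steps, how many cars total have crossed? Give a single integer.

Answer: 4

Derivation:
Step 1 [NS]: N:car3-GO,E:wait,S:car4-GO,W:wait | queues: N=0 E=1 S=0 W=2
Step 2 [NS]: N:empty,E:wait,S:empty,W:wait | queues: N=0 E=1 S=0 W=2
Step 3 [EW]: N:wait,E:car2-GO,S:wait,W:car1-GO | queues: N=0 E=0 S=0 W=1
Cars crossed by step 3: 4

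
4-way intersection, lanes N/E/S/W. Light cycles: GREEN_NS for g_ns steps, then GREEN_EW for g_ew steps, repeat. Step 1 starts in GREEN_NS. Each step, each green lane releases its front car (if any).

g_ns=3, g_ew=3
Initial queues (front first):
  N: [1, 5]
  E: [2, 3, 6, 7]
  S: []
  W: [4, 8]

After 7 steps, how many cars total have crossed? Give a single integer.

Step 1 [NS]: N:car1-GO,E:wait,S:empty,W:wait | queues: N=1 E=4 S=0 W=2
Step 2 [NS]: N:car5-GO,E:wait,S:empty,W:wait | queues: N=0 E=4 S=0 W=2
Step 3 [NS]: N:empty,E:wait,S:empty,W:wait | queues: N=0 E=4 S=0 W=2
Step 4 [EW]: N:wait,E:car2-GO,S:wait,W:car4-GO | queues: N=0 E=3 S=0 W=1
Step 5 [EW]: N:wait,E:car3-GO,S:wait,W:car8-GO | queues: N=0 E=2 S=0 W=0
Step 6 [EW]: N:wait,E:car6-GO,S:wait,W:empty | queues: N=0 E=1 S=0 W=0
Step 7 [NS]: N:empty,E:wait,S:empty,W:wait | queues: N=0 E=1 S=0 W=0
Cars crossed by step 7: 7

Answer: 7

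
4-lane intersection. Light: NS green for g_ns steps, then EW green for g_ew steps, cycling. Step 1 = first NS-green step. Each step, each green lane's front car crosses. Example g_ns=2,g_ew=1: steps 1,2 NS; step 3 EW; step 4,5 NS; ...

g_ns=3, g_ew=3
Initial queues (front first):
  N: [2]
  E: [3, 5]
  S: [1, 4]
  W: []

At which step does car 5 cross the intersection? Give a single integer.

Step 1 [NS]: N:car2-GO,E:wait,S:car1-GO,W:wait | queues: N=0 E=2 S=1 W=0
Step 2 [NS]: N:empty,E:wait,S:car4-GO,W:wait | queues: N=0 E=2 S=0 W=0
Step 3 [NS]: N:empty,E:wait,S:empty,W:wait | queues: N=0 E=2 S=0 W=0
Step 4 [EW]: N:wait,E:car3-GO,S:wait,W:empty | queues: N=0 E=1 S=0 W=0
Step 5 [EW]: N:wait,E:car5-GO,S:wait,W:empty | queues: N=0 E=0 S=0 W=0
Car 5 crosses at step 5

5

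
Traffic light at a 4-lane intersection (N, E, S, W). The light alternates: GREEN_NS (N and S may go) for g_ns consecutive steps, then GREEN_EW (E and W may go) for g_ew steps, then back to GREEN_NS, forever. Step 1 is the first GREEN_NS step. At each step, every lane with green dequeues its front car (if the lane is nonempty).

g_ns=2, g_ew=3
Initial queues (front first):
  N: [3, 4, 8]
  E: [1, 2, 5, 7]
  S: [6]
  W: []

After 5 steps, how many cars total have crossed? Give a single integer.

Step 1 [NS]: N:car3-GO,E:wait,S:car6-GO,W:wait | queues: N=2 E=4 S=0 W=0
Step 2 [NS]: N:car4-GO,E:wait,S:empty,W:wait | queues: N=1 E=4 S=0 W=0
Step 3 [EW]: N:wait,E:car1-GO,S:wait,W:empty | queues: N=1 E=3 S=0 W=0
Step 4 [EW]: N:wait,E:car2-GO,S:wait,W:empty | queues: N=1 E=2 S=0 W=0
Step 5 [EW]: N:wait,E:car5-GO,S:wait,W:empty | queues: N=1 E=1 S=0 W=0
Cars crossed by step 5: 6

Answer: 6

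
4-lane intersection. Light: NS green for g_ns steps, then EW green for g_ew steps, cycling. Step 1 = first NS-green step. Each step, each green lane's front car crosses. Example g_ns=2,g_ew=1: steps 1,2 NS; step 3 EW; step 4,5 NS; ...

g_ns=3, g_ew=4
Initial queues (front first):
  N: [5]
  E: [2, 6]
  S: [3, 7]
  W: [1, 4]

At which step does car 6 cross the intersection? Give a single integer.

Step 1 [NS]: N:car5-GO,E:wait,S:car3-GO,W:wait | queues: N=0 E=2 S=1 W=2
Step 2 [NS]: N:empty,E:wait,S:car7-GO,W:wait | queues: N=0 E=2 S=0 W=2
Step 3 [NS]: N:empty,E:wait,S:empty,W:wait | queues: N=0 E=2 S=0 W=2
Step 4 [EW]: N:wait,E:car2-GO,S:wait,W:car1-GO | queues: N=0 E=1 S=0 W=1
Step 5 [EW]: N:wait,E:car6-GO,S:wait,W:car4-GO | queues: N=0 E=0 S=0 W=0
Car 6 crosses at step 5

5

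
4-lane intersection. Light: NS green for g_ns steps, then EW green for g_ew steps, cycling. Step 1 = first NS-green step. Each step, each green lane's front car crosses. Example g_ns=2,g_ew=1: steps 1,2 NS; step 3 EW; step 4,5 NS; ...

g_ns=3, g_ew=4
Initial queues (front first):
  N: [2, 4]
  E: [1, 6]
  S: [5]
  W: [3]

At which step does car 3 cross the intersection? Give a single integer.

Step 1 [NS]: N:car2-GO,E:wait,S:car5-GO,W:wait | queues: N=1 E=2 S=0 W=1
Step 2 [NS]: N:car4-GO,E:wait,S:empty,W:wait | queues: N=0 E=2 S=0 W=1
Step 3 [NS]: N:empty,E:wait,S:empty,W:wait | queues: N=0 E=2 S=0 W=1
Step 4 [EW]: N:wait,E:car1-GO,S:wait,W:car3-GO | queues: N=0 E=1 S=0 W=0
Step 5 [EW]: N:wait,E:car6-GO,S:wait,W:empty | queues: N=0 E=0 S=0 W=0
Car 3 crosses at step 4

4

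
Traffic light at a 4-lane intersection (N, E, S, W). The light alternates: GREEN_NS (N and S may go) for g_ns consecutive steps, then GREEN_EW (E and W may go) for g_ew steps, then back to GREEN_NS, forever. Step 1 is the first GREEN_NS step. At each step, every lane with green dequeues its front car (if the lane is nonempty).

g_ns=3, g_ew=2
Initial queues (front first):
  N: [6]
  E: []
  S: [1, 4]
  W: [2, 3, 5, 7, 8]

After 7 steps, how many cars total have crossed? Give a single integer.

Step 1 [NS]: N:car6-GO,E:wait,S:car1-GO,W:wait | queues: N=0 E=0 S=1 W=5
Step 2 [NS]: N:empty,E:wait,S:car4-GO,W:wait | queues: N=0 E=0 S=0 W=5
Step 3 [NS]: N:empty,E:wait,S:empty,W:wait | queues: N=0 E=0 S=0 W=5
Step 4 [EW]: N:wait,E:empty,S:wait,W:car2-GO | queues: N=0 E=0 S=0 W=4
Step 5 [EW]: N:wait,E:empty,S:wait,W:car3-GO | queues: N=0 E=0 S=0 W=3
Step 6 [NS]: N:empty,E:wait,S:empty,W:wait | queues: N=0 E=0 S=0 W=3
Step 7 [NS]: N:empty,E:wait,S:empty,W:wait | queues: N=0 E=0 S=0 W=3
Cars crossed by step 7: 5

Answer: 5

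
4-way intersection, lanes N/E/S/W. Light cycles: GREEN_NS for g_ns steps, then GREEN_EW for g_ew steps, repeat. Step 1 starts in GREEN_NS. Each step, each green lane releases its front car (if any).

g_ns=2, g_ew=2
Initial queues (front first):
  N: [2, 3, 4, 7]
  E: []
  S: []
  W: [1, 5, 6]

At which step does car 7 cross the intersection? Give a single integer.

Step 1 [NS]: N:car2-GO,E:wait,S:empty,W:wait | queues: N=3 E=0 S=0 W=3
Step 2 [NS]: N:car3-GO,E:wait,S:empty,W:wait | queues: N=2 E=0 S=0 W=3
Step 3 [EW]: N:wait,E:empty,S:wait,W:car1-GO | queues: N=2 E=0 S=0 W=2
Step 4 [EW]: N:wait,E:empty,S:wait,W:car5-GO | queues: N=2 E=0 S=0 W=1
Step 5 [NS]: N:car4-GO,E:wait,S:empty,W:wait | queues: N=1 E=0 S=0 W=1
Step 6 [NS]: N:car7-GO,E:wait,S:empty,W:wait | queues: N=0 E=0 S=0 W=1
Step 7 [EW]: N:wait,E:empty,S:wait,W:car6-GO | queues: N=0 E=0 S=0 W=0
Car 7 crosses at step 6

6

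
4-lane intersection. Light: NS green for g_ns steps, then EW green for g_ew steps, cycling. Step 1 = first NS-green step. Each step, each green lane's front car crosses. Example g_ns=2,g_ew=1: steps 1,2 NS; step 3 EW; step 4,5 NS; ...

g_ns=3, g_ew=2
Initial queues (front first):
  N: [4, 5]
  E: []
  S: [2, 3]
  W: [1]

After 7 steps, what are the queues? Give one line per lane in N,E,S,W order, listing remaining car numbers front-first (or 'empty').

Step 1 [NS]: N:car4-GO,E:wait,S:car2-GO,W:wait | queues: N=1 E=0 S=1 W=1
Step 2 [NS]: N:car5-GO,E:wait,S:car3-GO,W:wait | queues: N=0 E=0 S=0 W=1
Step 3 [NS]: N:empty,E:wait,S:empty,W:wait | queues: N=0 E=0 S=0 W=1
Step 4 [EW]: N:wait,E:empty,S:wait,W:car1-GO | queues: N=0 E=0 S=0 W=0

N: empty
E: empty
S: empty
W: empty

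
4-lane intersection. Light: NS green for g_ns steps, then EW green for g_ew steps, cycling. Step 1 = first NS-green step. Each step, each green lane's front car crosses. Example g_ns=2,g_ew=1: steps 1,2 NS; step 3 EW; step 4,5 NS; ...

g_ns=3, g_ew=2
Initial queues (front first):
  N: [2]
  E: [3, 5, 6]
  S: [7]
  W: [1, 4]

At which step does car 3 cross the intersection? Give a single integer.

Step 1 [NS]: N:car2-GO,E:wait,S:car7-GO,W:wait | queues: N=0 E=3 S=0 W=2
Step 2 [NS]: N:empty,E:wait,S:empty,W:wait | queues: N=0 E=3 S=0 W=2
Step 3 [NS]: N:empty,E:wait,S:empty,W:wait | queues: N=0 E=3 S=0 W=2
Step 4 [EW]: N:wait,E:car3-GO,S:wait,W:car1-GO | queues: N=0 E=2 S=0 W=1
Step 5 [EW]: N:wait,E:car5-GO,S:wait,W:car4-GO | queues: N=0 E=1 S=0 W=0
Step 6 [NS]: N:empty,E:wait,S:empty,W:wait | queues: N=0 E=1 S=0 W=0
Step 7 [NS]: N:empty,E:wait,S:empty,W:wait | queues: N=0 E=1 S=0 W=0
Step 8 [NS]: N:empty,E:wait,S:empty,W:wait | queues: N=0 E=1 S=0 W=0
Step 9 [EW]: N:wait,E:car6-GO,S:wait,W:empty | queues: N=0 E=0 S=0 W=0
Car 3 crosses at step 4

4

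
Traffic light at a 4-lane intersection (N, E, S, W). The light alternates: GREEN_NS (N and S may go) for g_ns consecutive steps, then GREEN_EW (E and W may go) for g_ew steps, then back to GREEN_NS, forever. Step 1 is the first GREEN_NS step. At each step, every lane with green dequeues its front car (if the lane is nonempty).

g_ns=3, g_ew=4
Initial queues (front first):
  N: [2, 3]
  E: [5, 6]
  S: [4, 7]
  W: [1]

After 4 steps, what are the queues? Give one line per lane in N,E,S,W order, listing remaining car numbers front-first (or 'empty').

Step 1 [NS]: N:car2-GO,E:wait,S:car4-GO,W:wait | queues: N=1 E=2 S=1 W=1
Step 2 [NS]: N:car3-GO,E:wait,S:car7-GO,W:wait | queues: N=0 E=2 S=0 W=1
Step 3 [NS]: N:empty,E:wait,S:empty,W:wait | queues: N=0 E=2 S=0 W=1
Step 4 [EW]: N:wait,E:car5-GO,S:wait,W:car1-GO | queues: N=0 E=1 S=0 W=0

N: empty
E: 6
S: empty
W: empty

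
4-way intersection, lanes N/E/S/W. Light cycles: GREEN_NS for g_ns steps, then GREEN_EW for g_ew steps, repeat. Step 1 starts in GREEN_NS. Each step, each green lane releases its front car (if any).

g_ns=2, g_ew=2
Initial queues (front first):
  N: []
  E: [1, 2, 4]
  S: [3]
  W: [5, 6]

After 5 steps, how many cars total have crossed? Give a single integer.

Answer: 5

Derivation:
Step 1 [NS]: N:empty,E:wait,S:car3-GO,W:wait | queues: N=0 E=3 S=0 W=2
Step 2 [NS]: N:empty,E:wait,S:empty,W:wait | queues: N=0 E=3 S=0 W=2
Step 3 [EW]: N:wait,E:car1-GO,S:wait,W:car5-GO | queues: N=0 E=2 S=0 W=1
Step 4 [EW]: N:wait,E:car2-GO,S:wait,W:car6-GO | queues: N=0 E=1 S=0 W=0
Step 5 [NS]: N:empty,E:wait,S:empty,W:wait | queues: N=0 E=1 S=0 W=0
Cars crossed by step 5: 5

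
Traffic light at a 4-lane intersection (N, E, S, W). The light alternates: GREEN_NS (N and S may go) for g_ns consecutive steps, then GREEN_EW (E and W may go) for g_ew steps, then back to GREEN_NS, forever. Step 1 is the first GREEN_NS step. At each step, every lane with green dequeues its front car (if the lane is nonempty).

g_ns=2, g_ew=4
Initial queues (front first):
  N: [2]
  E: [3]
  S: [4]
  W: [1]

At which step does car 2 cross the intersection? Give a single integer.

Step 1 [NS]: N:car2-GO,E:wait,S:car4-GO,W:wait | queues: N=0 E=1 S=0 W=1
Step 2 [NS]: N:empty,E:wait,S:empty,W:wait | queues: N=0 E=1 S=0 W=1
Step 3 [EW]: N:wait,E:car3-GO,S:wait,W:car1-GO | queues: N=0 E=0 S=0 W=0
Car 2 crosses at step 1

1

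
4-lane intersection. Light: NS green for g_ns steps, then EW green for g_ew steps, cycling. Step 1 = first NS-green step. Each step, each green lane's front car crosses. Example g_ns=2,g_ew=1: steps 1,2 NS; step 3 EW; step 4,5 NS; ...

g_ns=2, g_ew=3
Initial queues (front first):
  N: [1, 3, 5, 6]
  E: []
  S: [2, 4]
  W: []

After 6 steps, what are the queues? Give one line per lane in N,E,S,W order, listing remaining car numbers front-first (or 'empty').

Step 1 [NS]: N:car1-GO,E:wait,S:car2-GO,W:wait | queues: N=3 E=0 S=1 W=0
Step 2 [NS]: N:car3-GO,E:wait,S:car4-GO,W:wait | queues: N=2 E=0 S=0 W=0
Step 3 [EW]: N:wait,E:empty,S:wait,W:empty | queues: N=2 E=0 S=0 W=0
Step 4 [EW]: N:wait,E:empty,S:wait,W:empty | queues: N=2 E=0 S=0 W=0
Step 5 [EW]: N:wait,E:empty,S:wait,W:empty | queues: N=2 E=0 S=0 W=0
Step 6 [NS]: N:car5-GO,E:wait,S:empty,W:wait | queues: N=1 E=0 S=0 W=0

N: 6
E: empty
S: empty
W: empty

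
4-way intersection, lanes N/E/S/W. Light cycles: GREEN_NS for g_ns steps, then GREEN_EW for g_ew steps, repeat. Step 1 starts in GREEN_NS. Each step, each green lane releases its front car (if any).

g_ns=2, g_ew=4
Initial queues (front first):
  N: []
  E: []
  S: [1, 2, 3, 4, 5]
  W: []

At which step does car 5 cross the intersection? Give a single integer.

Step 1 [NS]: N:empty,E:wait,S:car1-GO,W:wait | queues: N=0 E=0 S=4 W=0
Step 2 [NS]: N:empty,E:wait,S:car2-GO,W:wait | queues: N=0 E=0 S=3 W=0
Step 3 [EW]: N:wait,E:empty,S:wait,W:empty | queues: N=0 E=0 S=3 W=0
Step 4 [EW]: N:wait,E:empty,S:wait,W:empty | queues: N=0 E=0 S=3 W=0
Step 5 [EW]: N:wait,E:empty,S:wait,W:empty | queues: N=0 E=0 S=3 W=0
Step 6 [EW]: N:wait,E:empty,S:wait,W:empty | queues: N=0 E=0 S=3 W=0
Step 7 [NS]: N:empty,E:wait,S:car3-GO,W:wait | queues: N=0 E=0 S=2 W=0
Step 8 [NS]: N:empty,E:wait,S:car4-GO,W:wait | queues: N=0 E=0 S=1 W=0
Step 9 [EW]: N:wait,E:empty,S:wait,W:empty | queues: N=0 E=0 S=1 W=0
Step 10 [EW]: N:wait,E:empty,S:wait,W:empty | queues: N=0 E=0 S=1 W=0
Step 11 [EW]: N:wait,E:empty,S:wait,W:empty | queues: N=0 E=0 S=1 W=0
Step 12 [EW]: N:wait,E:empty,S:wait,W:empty | queues: N=0 E=0 S=1 W=0
Step 13 [NS]: N:empty,E:wait,S:car5-GO,W:wait | queues: N=0 E=0 S=0 W=0
Car 5 crosses at step 13

13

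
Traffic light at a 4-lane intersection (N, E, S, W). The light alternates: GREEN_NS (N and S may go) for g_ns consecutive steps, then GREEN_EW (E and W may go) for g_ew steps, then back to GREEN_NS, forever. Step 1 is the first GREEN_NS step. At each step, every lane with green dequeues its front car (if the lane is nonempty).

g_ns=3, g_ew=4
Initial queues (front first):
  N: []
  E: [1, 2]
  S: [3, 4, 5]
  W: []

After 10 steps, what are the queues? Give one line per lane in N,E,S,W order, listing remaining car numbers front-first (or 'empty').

Step 1 [NS]: N:empty,E:wait,S:car3-GO,W:wait | queues: N=0 E=2 S=2 W=0
Step 2 [NS]: N:empty,E:wait,S:car4-GO,W:wait | queues: N=0 E=2 S=1 W=0
Step 3 [NS]: N:empty,E:wait,S:car5-GO,W:wait | queues: N=0 E=2 S=0 W=0
Step 4 [EW]: N:wait,E:car1-GO,S:wait,W:empty | queues: N=0 E=1 S=0 W=0
Step 5 [EW]: N:wait,E:car2-GO,S:wait,W:empty | queues: N=0 E=0 S=0 W=0

N: empty
E: empty
S: empty
W: empty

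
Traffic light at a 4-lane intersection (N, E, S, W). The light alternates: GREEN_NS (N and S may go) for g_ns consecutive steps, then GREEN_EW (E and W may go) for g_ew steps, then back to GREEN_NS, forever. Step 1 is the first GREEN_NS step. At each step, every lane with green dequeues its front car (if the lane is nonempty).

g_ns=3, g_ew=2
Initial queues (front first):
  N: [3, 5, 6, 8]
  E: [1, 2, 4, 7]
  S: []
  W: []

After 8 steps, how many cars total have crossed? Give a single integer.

Answer: 6

Derivation:
Step 1 [NS]: N:car3-GO,E:wait,S:empty,W:wait | queues: N=3 E=4 S=0 W=0
Step 2 [NS]: N:car5-GO,E:wait,S:empty,W:wait | queues: N=2 E=4 S=0 W=0
Step 3 [NS]: N:car6-GO,E:wait,S:empty,W:wait | queues: N=1 E=4 S=0 W=0
Step 4 [EW]: N:wait,E:car1-GO,S:wait,W:empty | queues: N=1 E=3 S=0 W=0
Step 5 [EW]: N:wait,E:car2-GO,S:wait,W:empty | queues: N=1 E=2 S=0 W=0
Step 6 [NS]: N:car8-GO,E:wait,S:empty,W:wait | queues: N=0 E=2 S=0 W=0
Step 7 [NS]: N:empty,E:wait,S:empty,W:wait | queues: N=0 E=2 S=0 W=0
Step 8 [NS]: N:empty,E:wait,S:empty,W:wait | queues: N=0 E=2 S=0 W=0
Cars crossed by step 8: 6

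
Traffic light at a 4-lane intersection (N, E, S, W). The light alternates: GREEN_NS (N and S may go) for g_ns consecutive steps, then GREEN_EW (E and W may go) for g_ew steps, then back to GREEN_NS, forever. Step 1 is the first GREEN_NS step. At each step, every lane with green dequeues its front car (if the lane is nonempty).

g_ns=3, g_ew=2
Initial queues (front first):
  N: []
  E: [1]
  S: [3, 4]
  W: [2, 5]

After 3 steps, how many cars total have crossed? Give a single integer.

Step 1 [NS]: N:empty,E:wait,S:car3-GO,W:wait | queues: N=0 E=1 S=1 W=2
Step 2 [NS]: N:empty,E:wait,S:car4-GO,W:wait | queues: N=0 E=1 S=0 W=2
Step 3 [NS]: N:empty,E:wait,S:empty,W:wait | queues: N=0 E=1 S=0 W=2
Cars crossed by step 3: 2

Answer: 2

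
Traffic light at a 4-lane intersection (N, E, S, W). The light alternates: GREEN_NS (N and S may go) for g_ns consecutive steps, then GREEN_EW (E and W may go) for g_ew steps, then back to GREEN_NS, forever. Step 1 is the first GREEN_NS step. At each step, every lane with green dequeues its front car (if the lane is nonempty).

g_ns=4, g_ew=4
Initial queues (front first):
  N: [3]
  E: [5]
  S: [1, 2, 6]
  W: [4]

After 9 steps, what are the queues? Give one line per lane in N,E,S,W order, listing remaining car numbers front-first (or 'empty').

Step 1 [NS]: N:car3-GO,E:wait,S:car1-GO,W:wait | queues: N=0 E=1 S=2 W=1
Step 2 [NS]: N:empty,E:wait,S:car2-GO,W:wait | queues: N=0 E=1 S=1 W=1
Step 3 [NS]: N:empty,E:wait,S:car6-GO,W:wait | queues: N=0 E=1 S=0 W=1
Step 4 [NS]: N:empty,E:wait,S:empty,W:wait | queues: N=0 E=1 S=0 W=1
Step 5 [EW]: N:wait,E:car5-GO,S:wait,W:car4-GO | queues: N=0 E=0 S=0 W=0

N: empty
E: empty
S: empty
W: empty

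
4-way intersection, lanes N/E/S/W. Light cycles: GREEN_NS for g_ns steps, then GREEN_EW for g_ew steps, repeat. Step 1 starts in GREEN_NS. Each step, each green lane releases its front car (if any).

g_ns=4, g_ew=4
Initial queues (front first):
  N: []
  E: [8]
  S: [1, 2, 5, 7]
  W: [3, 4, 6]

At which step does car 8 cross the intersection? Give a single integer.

Step 1 [NS]: N:empty,E:wait,S:car1-GO,W:wait | queues: N=0 E=1 S=3 W=3
Step 2 [NS]: N:empty,E:wait,S:car2-GO,W:wait | queues: N=0 E=1 S=2 W=3
Step 3 [NS]: N:empty,E:wait,S:car5-GO,W:wait | queues: N=0 E=1 S=1 W=3
Step 4 [NS]: N:empty,E:wait,S:car7-GO,W:wait | queues: N=0 E=1 S=0 W=3
Step 5 [EW]: N:wait,E:car8-GO,S:wait,W:car3-GO | queues: N=0 E=0 S=0 W=2
Step 6 [EW]: N:wait,E:empty,S:wait,W:car4-GO | queues: N=0 E=0 S=0 W=1
Step 7 [EW]: N:wait,E:empty,S:wait,W:car6-GO | queues: N=0 E=0 S=0 W=0
Car 8 crosses at step 5

5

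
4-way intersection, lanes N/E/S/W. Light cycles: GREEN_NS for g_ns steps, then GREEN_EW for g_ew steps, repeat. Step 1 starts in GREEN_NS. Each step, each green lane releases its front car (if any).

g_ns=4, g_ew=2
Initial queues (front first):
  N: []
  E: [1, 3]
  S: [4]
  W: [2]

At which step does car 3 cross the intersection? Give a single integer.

Step 1 [NS]: N:empty,E:wait,S:car4-GO,W:wait | queues: N=0 E=2 S=0 W=1
Step 2 [NS]: N:empty,E:wait,S:empty,W:wait | queues: N=0 E=2 S=0 W=1
Step 3 [NS]: N:empty,E:wait,S:empty,W:wait | queues: N=0 E=2 S=0 W=1
Step 4 [NS]: N:empty,E:wait,S:empty,W:wait | queues: N=0 E=2 S=0 W=1
Step 5 [EW]: N:wait,E:car1-GO,S:wait,W:car2-GO | queues: N=0 E=1 S=0 W=0
Step 6 [EW]: N:wait,E:car3-GO,S:wait,W:empty | queues: N=0 E=0 S=0 W=0
Car 3 crosses at step 6

6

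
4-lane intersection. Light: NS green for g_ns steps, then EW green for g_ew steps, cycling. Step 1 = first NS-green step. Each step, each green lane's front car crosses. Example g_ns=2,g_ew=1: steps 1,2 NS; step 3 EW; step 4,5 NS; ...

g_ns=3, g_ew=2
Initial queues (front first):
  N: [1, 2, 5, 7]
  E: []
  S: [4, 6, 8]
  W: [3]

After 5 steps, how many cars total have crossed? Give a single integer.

Answer: 7

Derivation:
Step 1 [NS]: N:car1-GO,E:wait,S:car4-GO,W:wait | queues: N=3 E=0 S=2 W=1
Step 2 [NS]: N:car2-GO,E:wait,S:car6-GO,W:wait | queues: N=2 E=0 S=1 W=1
Step 3 [NS]: N:car5-GO,E:wait,S:car8-GO,W:wait | queues: N=1 E=0 S=0 W=1
Step 4 [EW]: N:wait,E:empty,S:wait,W:car3-GO | queues: N=1 E=0 S=0 W=0
Step 5 [EW]: N:wait,E:empty,S:wait,W:empty | queues: N=1 E=0 S=0 W=0
Cars crossed by step 5: 7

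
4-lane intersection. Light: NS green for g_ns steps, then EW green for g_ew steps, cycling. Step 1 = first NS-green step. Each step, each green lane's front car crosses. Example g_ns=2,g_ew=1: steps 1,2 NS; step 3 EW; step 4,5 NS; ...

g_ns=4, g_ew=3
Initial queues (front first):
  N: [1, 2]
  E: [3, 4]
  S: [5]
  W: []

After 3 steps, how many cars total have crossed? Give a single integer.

Answer: 3

Derivation:
Step 1 [NS]: N:car1-GO,E:wait,S:car5-GO,W:wait | queues: N=1 E=2 S=0 W=0
Step 2 [NS]: N:car2-GO,E:wait,S:empty,W:wait | queues: N=0 E=2 S=0 W=0
Step 3 [NS]: N:empty,E:wait,S:empty,W:wait | queues: N=0 E=2 S=0 W=0
Cars crossed by step 3: 3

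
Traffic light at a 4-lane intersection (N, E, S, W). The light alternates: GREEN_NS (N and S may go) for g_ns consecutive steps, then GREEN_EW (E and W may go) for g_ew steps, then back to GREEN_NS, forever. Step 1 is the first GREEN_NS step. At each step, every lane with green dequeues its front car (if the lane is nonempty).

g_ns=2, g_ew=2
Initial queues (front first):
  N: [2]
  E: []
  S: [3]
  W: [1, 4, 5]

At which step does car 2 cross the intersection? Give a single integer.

Step 1 [NS]: N:car2-GO,E:wait,S:car3-GO,W:wait | queues: N=0 E=0 S=0 W=3
Step 2 [NS]: N:empty,E:wait,S:empty,W:wait | queues: N=0 E=0 S=0 W=3
Step 3 [EW]: N:wait,E:empty,S:wait,W:car1-GO | queues: N=0 E=0 S=0 W=2
Step 4 [EW]: N:wait,E:empty,S:wait,W:car4-GO | queues: N=0 E=0 S=0 W=1
Step 5 [NS]: N:empty,E:wait,S:empty,W:wait | queues: N=0 E=0 S=0 W=1
Step 6 [NS]: N:empty,E:wait,S:empty,W:wait | queues: N=0 E=0 S=0 W=1
Step 7 [EW]: N:wait,E:empty,S:wait,W:car5-GO | queues: N=0 E=0 S=0 W=0
Car 2 crosses at step 1

1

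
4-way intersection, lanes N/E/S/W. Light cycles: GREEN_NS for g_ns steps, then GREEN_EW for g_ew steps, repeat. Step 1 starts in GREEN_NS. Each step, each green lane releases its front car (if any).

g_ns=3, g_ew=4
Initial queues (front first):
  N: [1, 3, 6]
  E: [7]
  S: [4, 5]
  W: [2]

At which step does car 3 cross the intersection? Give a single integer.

Step 1 [NS]: N:car1-GO,E:wait,S:car4-GO,W:wait | queues: N=2 E=1 S=1 W=1
Step 2 [NS]: N:car3-GO,E:wait,S:car5-GO,W:wait | queues: N=1 E=1 S=0 W=1
Step 3 [NS]: N:car6-GO,E:wait,S:empty,W:wait | queues: N=0 E=1 S=0 W=1
Step 4 [EW]: N:wait,E:car7-GO,S:wait,W:car2-GO | queues: N=0 E=0 S=0 W=0
Car 3 crosses at step 2

2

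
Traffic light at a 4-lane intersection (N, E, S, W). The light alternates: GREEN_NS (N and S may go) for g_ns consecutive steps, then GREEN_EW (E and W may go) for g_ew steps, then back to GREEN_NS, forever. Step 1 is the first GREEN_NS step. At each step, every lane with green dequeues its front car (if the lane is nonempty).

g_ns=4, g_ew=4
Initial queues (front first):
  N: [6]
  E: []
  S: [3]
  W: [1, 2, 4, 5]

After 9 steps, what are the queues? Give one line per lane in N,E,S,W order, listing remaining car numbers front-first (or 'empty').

Step 1 [NS]: N:car6-GO,E:wait,S:car3-GO,W:wait | queues: N=0 E=0 S=0 W=4
Step 2 [NS]: N:empty,E:wait,S:empty,W:wait | queues: N=0 E=0 S=0 W=4
Step 3 [NS]: N:empty,E:wait,S:empty,W:wait | queues: N=0 E=0 S=0 W=4
Step 4 [NS]: N:empty,E:wait,S:empty,W:wait | queues: N=0 E=0 S=0 W=4
Step 5 [EW]: N:wait,E:empty,S:wait,W:car1-GO | queues: N=0 E=0 S=0 W=3
Step 6 [EW]: N:wait,E:empty,S:wait,W:car2-GO | queues: N=0 E=0 S=0 W=2
Step 7 [EW]: N:wait,E:empty,S:wait,W:car4-GO | queues: N=0 E=0 S=0 W=1
Step 8 [EW]: N:wait,E:empty,S:wait,W:car5-GO | queues: N=0 E=0 S=0 W=0

N: empty
E: empty
S: empty
W: empty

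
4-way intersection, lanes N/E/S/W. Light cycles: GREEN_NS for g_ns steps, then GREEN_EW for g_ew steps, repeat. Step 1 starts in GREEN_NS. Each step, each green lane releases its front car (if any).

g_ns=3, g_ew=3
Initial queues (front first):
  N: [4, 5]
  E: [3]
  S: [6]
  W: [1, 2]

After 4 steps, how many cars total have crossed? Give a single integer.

Answer: 5

Derivation:
Step 1 [NS]: N:car4-GO,E:wait,S:car6-GO,W:wait | queues: N=1 E=1 S=0 W=2
Step 2 [NS]: N:car5-GO,E:wait,S:empty,W:wait | queues: N=0 E=1 S=0 W=2
Step 3 [NS]: N:empty,E:wait,S:empty,W:wait | queues: N=0 E=1 S=0 W=2
Step 4 [EW]: N:wait,E:car3-GO,S:wait,W:car1-GO | queues: N=0 E=0 S=0 W=1
Cars crossed by step 4: 5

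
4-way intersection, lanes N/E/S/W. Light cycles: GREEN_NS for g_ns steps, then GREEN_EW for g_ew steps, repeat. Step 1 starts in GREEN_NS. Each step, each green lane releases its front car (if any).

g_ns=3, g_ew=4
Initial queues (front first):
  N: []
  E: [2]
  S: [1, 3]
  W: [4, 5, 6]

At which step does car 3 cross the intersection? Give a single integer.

Step 1 [NS]: N:empty,E:wait,S:car1-GO,W:wait | queues: N=0 E=1 S=1 W=3
Step 2 [NS]: N:empty,E:wait,S:car3-GO,W:wait | queues: N=0 E=1 S=0 W=3
Step 3 [NS]: N:empty,E:wait,S:empty,W:wait | queues: N=0 E=1 S=0 W=3
Step 4 [EW]: N:wait,E:car2-GO,S:wait,W:car4-GO | queues: N=0 E=0 S=0 W=2
Step 5 [EW]: N:wait,E:empty,S:wait,W:car5-GO | queues: N=0 E=0 S=0 W=1
Step 6 [EW]: N:wait,E:empty,S:wait,W:car6-GO | queues: N=0 E=0 S=0 W=0
Car 3 crosses at step 2

2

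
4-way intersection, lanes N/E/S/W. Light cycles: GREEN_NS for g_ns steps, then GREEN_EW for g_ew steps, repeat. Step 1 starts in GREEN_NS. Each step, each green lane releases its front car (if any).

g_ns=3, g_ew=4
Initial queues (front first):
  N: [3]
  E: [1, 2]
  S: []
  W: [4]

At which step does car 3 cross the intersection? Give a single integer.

Step 1 [NS]: N:car3-GO,E:wait,S:empty,W:wait | queues: N=0 E=2 S=0 W=1
Step 2 [NS]: N:empty,E:wait,S:empty,W:wait | queues: N=0 E=2 S=0 W=1
Step 3 [NS]: N:empty,E:wait,S:empty,W:wait | queues: N=0 E=2 S=0 W=1
Step 4 [EW]: N:wait,E:car1-GO,S:wait,W:car4-GO | queues: N=0 E=1 S=0 W=0
Step 5 [EW]: N:wait,E:car2-GO,S:wait,W:empty | queues: N=0 E=0 S=0 W=0
Car 3 crosses at step 1

1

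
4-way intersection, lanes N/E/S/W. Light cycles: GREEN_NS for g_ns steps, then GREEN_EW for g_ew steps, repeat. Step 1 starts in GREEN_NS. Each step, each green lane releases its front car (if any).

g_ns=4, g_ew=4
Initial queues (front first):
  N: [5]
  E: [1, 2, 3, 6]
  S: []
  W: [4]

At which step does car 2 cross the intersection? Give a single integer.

Step 1 [NS]: N:car5-GO,E:wait,S:empty,W:wait | queues: N=0 E=4 S=0 W=1
Step 2 [NS]: N:empty,E:wait,S:empty,W:wait | queues: N=0 E=4 S=0 W=1
Step 3 [NS]: N:empty,E:wait,S:empty,W:wait | queues: N=0 E=4 S=0 W=1
Step 4 [NS]: N:empty,E:wait,S:empty,W:wait | queues: N=0 E=4 S=0 W=1
Step 5 [EW]: N:wait,E:car1-GO,S:wait,W:car4-GO | queues: N=0 E=3 S=0 W=0
Step 6 [EW]: N:wait,E:car2-GO,S:wait,W:empty | queues: N=0 E=2 S=0 W=0
Step 7 [EW]: N:wait,E:car3-GO,S:wait,W:empty | queues: N=0 E=1 S=0 W=0
Step 8 [EW]: N:wait,E:car6-GO,S:wait,W:empty | queues: N=0 E=0 S=0 W=0
Car 2 crosses at step 6

6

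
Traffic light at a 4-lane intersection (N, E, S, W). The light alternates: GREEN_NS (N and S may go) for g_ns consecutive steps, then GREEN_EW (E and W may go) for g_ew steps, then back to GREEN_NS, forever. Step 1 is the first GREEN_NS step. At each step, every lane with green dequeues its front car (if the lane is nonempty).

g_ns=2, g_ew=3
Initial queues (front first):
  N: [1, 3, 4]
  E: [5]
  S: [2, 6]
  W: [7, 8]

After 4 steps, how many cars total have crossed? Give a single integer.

Step 1 [NS]: N:car1-GO,E:wait,S:car2-GO,W:wait | queues: N=2 E=1 S=1 W=2
Step 2 [NS]: N:car3-GO,E:wait,S:car6-GO,W:wait | queues: N=1 E=1 S=0 W=2
Step 3 [EW]: N:wait,E:car5-GO,S:wait,W:car7-GO | queues: N=1 E=0 S=0 W=1
Step 4 [EW]: N:wait,E:empty,S:wait,W:car8-GO | queues: N=1 E=0 S=0 W=0
Cars crossed by step 4: 7

Answer: 7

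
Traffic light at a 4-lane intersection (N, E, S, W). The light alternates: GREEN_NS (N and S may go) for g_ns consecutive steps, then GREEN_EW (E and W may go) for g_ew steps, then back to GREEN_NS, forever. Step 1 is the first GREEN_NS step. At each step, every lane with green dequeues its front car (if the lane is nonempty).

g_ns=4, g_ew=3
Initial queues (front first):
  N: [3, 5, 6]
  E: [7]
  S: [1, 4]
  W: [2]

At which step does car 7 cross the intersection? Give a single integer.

Step 1 [NS]: N:car3-GO,E:wait,S:car1-GO,W:wait | queues: N=2 E=1 S=1 W=1
Step 2 [NS]: N:car5-GO,E:wait,S:car4-GO,W:wait | queues: N=1 E=1 S=0 W=1
Step 3 [NS]: N:car6-GO,E:wait,S:empty,W:wait | queues: N=0 E=1 S=0 W=1
Step 4 [NS]: N:empty,E:wait,S:empty,W:wait | queues: N=0 E=1 S=0 W=1
Step 5 [EW]: N:wait,E:car7-GO,S:wait,W:car2-GO | queues: N=0 E=0 S=0 W=0
Car 7 crosses at step 5

5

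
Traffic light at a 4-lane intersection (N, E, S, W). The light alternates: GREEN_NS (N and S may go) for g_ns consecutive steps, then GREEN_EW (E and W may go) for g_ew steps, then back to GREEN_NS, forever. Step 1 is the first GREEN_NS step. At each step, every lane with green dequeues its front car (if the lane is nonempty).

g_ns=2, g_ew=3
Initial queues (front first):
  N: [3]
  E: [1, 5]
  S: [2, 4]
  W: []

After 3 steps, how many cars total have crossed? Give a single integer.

Step 1 [NS]: N:car3-GO,E:wait,S:car2-GO,W:wait | queues: N=0 E=2 S=1 W=0
Step 2 [NS]: N:empty,E:wait,S:car4-GO,W:wait | queues: N=0 E=2 S=0 W=0
Step 3 [EW]: N:wait,E:car1-GO,S:wait,W:empty | queues: N=0 E=1 S=0 W=0
Cars crossed by step 3: 4

Answer: 4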